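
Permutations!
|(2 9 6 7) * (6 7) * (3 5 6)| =|(2 9 7)(3 5 6)| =3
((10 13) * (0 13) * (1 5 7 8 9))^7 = (0 13 10)(1 7 9 5 8)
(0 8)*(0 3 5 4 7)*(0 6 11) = (0 8 3 5 4 7 6 11) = [8, 1, 2, 5, 7, 4, 11, 6, 3, 9, 10, 0]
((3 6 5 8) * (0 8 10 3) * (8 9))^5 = ((0 9 8)(3 6 5 10))^5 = (0 8 9)(3 6 5 10)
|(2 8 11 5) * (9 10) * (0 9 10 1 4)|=|(0 9 1 4)(2 8 11 5)|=4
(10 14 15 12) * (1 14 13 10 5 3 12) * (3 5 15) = (1 14 3 12 15)(10 13) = [0, 14, 2, 12, 4, 5, 6, 7, 8, 9, 13, 11, 15, 10, 3, 1]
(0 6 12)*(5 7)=(0 6 12)(5 7)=[6, 1, 2, 3, 4, 7, 12, 5, 8, 9, 10, 11, 0]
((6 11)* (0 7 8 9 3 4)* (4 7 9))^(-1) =((0 9 3 7 8 4)(6 11))^(-1) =(0 4 8 7 3 9)(6 11)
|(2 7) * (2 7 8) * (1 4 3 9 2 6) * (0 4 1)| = 7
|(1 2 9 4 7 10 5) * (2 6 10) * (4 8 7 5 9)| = |(1 6 10 9 8 7 2 4 5)| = 9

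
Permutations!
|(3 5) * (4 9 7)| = |(3 5)(4 9 7)| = 6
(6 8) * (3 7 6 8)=[0, 1, 2, 7, 4, 5, 3, 6, 8]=(8)(3 7 6)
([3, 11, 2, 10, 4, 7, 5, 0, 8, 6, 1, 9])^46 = [3, 11, 2, 10, 4, 7, 5, 0, 8, 6, 1, 9]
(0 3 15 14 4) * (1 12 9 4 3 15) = [15, 12, 2, 1, 0, 5, 6, 7, 8, 4, 10, 11, 9, 13, 3, 14] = (0 15 14 3 1 12 9 4)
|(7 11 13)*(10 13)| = |(7 11 10 13)| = 4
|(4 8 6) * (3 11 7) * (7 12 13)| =15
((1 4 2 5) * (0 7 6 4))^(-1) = ((0 7 6 4 2 5 1))^(-1) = (0 1 5 2 4 6 7)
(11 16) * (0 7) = (0 7)(11 16) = [7, 1, 2, 3, 4, 5, 6, 0, 8, 9, 10, 16, 12, 13, 14, 15, 11]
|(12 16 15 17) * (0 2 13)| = 12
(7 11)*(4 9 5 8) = (4 9 5 8)(7 11) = [0, 1, 2, 3, 9, 8, 6, 11, 4, 5, 10, 7]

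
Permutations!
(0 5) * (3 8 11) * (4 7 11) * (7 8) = (0 5)(3 7 11)(4 8) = [5, 1, 2, 7, 8, 0, 6, 11, 4, 9, 10, 3]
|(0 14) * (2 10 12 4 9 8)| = 6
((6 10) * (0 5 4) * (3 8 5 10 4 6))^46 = (0 5 10 6 3 4 8)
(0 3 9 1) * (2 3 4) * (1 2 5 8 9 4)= (0 1)(2 3 4 5 8 9)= [1, 0, 3, 4, 5, 8, 6, 7, 9, 2]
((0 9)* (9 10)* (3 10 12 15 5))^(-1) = ((0 12 15 5 3 10 9))^(-1) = (0 9 10 3 5 15 12)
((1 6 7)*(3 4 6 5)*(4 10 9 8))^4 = ((1 5 3 10 9 8 4 6 7))^4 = (1 9 7 10 6 3 4 5 8)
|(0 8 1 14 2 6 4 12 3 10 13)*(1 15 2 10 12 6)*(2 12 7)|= |(0 8 15 12 3 7 2 1 14 10 13)(4 6)|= 22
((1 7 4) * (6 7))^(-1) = ((1 6 7 4))^(-1) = (1 4 7 6)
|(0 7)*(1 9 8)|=|(0 7)(1 9 8)|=6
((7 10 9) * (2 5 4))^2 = ((2 5 4)(7 10 9))^2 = (2 4 5)(7 9 10)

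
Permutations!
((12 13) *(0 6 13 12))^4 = (0 6 13)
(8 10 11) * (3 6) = (3 6)(8 10 11) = [0, 1, 2, 6, 4, 5, 3, 7, 10, 9, 11, 8]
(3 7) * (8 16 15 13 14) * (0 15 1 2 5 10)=(0 15 13 14 8 16 1 2 5 10)(3 7)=[15, 2, 5, 7, 4, 10, 6, 3, 16, 9, 0, 11, 12, 14, 8, 13, 1]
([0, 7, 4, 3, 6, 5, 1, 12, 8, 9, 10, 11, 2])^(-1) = (1 6 4 2 12 7)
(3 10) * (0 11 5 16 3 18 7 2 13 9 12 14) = (0 11 5 16 3 10 18 7 2 13 9 12 14) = [11, 1, 13, 10, 4, 16, 6, 2, 8, 12, 18, 5, 14, 9, 0, 15, 3, 17, 7]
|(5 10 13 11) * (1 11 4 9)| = 7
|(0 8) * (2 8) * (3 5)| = |(0 2 8)(3 5)| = 6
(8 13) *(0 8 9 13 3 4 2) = (0 8 3 4 2)(9 13) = [8, 1, 0, 4, 2, 5, 6, 7, 3, 13, 10, 11, 12, 9]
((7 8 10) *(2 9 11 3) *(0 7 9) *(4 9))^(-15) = (0 10 11)(2 8 9)(3 7 4) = ((0 7 8 10 4 9 11 3 2))^(-15)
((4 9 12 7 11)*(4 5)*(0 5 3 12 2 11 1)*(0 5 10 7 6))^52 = (0 5 11)(1 2 6)(3 10 4)(7 9 12)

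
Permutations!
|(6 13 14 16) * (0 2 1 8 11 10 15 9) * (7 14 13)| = |(0 2 1 8 11 10 15 9)(6 7 14 16)| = 8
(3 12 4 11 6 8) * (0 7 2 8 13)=(0 7 2 8 3 12 4 11 6 13)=[7, 1, 8, 12, 11, 5, 13, 2, 3, 9, 10, 6, 4, 0]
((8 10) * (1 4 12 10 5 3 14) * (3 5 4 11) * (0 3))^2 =(0 14 11 3 1)(4 10)(8 12)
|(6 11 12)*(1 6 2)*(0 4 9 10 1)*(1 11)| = 14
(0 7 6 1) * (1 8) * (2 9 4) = (0 7 6 8 1)(2 9 4) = [7, 0, 9, 3, 2, 5, 8, 6, 1, 4]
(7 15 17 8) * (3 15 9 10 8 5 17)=(3 15)(5 17)(7 9 10 8)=[0, 1, 2, 15, 4, 17, 6, 9, 7, 10, 8, 11, 12, 13, 14, 3, 16, 5]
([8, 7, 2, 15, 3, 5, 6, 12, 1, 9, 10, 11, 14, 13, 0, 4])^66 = [0, 1, 2, 3, 4, 5, 6, 7, 8, 9, 10, 11, 12, 13, 14, 15]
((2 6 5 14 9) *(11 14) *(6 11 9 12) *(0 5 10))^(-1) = ((0 5 9 2 11 14 12 6 10))^(-1) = (0 10 6 12 14 11 2 9 5)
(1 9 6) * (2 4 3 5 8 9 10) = (1 10 2 4 3 5 8 9 6) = [0, 10, 4, 5, 3, 8, 1, 7, 9, 6, 2]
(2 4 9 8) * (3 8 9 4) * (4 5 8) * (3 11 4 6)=[0, 1, 11, 6, 5, 8, 3, 7, 2, 9, 10, 4]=(2 11 4 5 8)(3 6)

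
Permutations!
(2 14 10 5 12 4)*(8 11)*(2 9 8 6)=(2 14 10 5 12 4 9 8 11 6)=[0, 1, 14, 3, 9, 12, 2, 7, 11, 8, 5, 6, 4, 13, 10]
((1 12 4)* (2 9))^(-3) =((1 12 4)(2 9))^(-3) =(12)(2 9)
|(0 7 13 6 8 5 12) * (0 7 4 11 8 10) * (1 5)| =11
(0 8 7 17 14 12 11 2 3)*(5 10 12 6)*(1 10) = (0 8 7 17 14 6 5 1 10 12 11 2 3) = [8, 10, 3, 0, 4, 1, 5, 17, 7, 9, 12, 2, 11, 13, 6, 15, 16, 14]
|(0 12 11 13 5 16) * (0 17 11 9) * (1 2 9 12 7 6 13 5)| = 28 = |(0 7 6 13 1 2 9)(5 16 17 11)|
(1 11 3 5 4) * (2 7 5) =(1 11 3 2 7 5 4) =[0, 11, 7, 2, 1, 4, 6, 5, 8, 9, 10, 3]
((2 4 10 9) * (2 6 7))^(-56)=(2 6 10)(4 7 9)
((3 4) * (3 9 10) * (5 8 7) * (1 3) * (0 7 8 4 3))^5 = ((0 7 5 4 9 10 1))^5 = (0 10 4 7 1 9 5)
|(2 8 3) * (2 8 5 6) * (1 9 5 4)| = |(1 9 5 6 2 4)(3 8)| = 6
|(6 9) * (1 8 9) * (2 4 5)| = 12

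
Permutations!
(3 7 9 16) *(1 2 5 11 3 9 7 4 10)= [0, 2, 5, 4, 10, 11, 6, 7, 8, 16, 1, 3, 12, 13, 14, 15, 9]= (1 2 5 11 3 4 10)(9 16)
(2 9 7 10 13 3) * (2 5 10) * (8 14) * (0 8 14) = [8, 1, 9, 5, 4, 10, 6, 2, 0, 7, 13, 11, 12, 3, 14] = (14)(0 8)(2 9 7)(3 5 10 13)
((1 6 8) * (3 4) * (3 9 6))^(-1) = (1 8 6 9 4 3) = ((1 3 4 9 6 8))^(-1)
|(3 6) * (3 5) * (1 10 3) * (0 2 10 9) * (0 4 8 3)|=|(0 2 10)(1 9 4 8 3 6 5)|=21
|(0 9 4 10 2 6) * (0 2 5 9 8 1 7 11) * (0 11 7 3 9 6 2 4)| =|(11)(0 8 1 3 9)(4 10 5 6)| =20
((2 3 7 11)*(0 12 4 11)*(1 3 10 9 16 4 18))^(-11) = ((0 12 18 1 3 7)(2 10 9 16 4 11))^(-11) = (0 12 18 1 3 7)(2 10 9 16 4 11)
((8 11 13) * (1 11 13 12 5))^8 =((1 11 12 5)(8 13))^8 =(13)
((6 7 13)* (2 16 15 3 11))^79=((2 16 15 3 11)(6 7 13))^79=(2 11 3 15 16)(6 7 13)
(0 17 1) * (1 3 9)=(0 17 3 9 1)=[17, 0, 2, 9, 4, 5, 6, 7, 8, 1, 10, 11, 12, 13, 14, 15, 16, 3]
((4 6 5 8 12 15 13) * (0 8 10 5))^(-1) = ((0 8 12 15 13 4 6)(5 10))^(-1) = (0 6 4 13 15 12 8)(5 10)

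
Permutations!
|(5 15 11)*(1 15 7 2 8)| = 7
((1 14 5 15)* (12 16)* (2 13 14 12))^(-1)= ((1 12 16 2 13 14 5 15))^(-1)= (1 15 5 14 13 2 16 12)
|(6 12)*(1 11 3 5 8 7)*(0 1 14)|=8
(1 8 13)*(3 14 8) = [0, 3, 2, 14, 4, 5, 6, 7, 13, 9, 10, 11, 12, 1, 8] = (1 3 14 8 13)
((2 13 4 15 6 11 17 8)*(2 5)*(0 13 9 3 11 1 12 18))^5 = ((0 13 4 15 6 1 12 18)(2 9 3 11 17 8 5))^5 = (0 1 4 18 6 13 12 15)(2 8 11 9 5 17 3)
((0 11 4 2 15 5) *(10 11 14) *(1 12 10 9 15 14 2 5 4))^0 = (15)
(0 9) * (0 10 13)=(0 9 10 13)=[9, 1, 2, 3, 4, 5, 6, 7, 8, 10, 13, 11, 12, 0]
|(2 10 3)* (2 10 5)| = 2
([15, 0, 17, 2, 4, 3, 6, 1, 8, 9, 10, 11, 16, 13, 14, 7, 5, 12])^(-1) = [1, 7, 3, 5, 4, 16, 6, 15, 8, 9, 10, 11, 17, 13, 14, 0, 12, 2]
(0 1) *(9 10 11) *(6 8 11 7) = (0 1)(6 8 11 9 10 7) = [1, 0, 2, 3, 4, 5, 8, 6, 11, 10, 7, 9]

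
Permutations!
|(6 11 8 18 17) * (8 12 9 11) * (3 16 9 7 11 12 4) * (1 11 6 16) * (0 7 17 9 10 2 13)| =|(0 7 6 8 18 9 12 17 16 10 2 13)(1 11 4 3)| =12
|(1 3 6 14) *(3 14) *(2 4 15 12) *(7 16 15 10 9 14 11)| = |(1 11 7 16 15 12 2 4 10 9 14)(3 6)| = 22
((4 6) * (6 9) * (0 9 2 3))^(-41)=((0 9 6 4 2 3))^(-41)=(0 9 6 4 2 3)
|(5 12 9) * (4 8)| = 6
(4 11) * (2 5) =(2 5)(4 11) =[0, 1, 5, 3, 11, 2, 6, 7, 8, 9, 10, 4]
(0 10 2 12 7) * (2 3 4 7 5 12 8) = (0 10 3 4 7)(2 8)(5 12) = [10, 1, 8, 4, 7, 12, 6, 0, 2, 9, 3, 11, 5]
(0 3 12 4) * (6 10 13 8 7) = (0 3 12 4)(6 10 13 8 7) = [3, 1, 2, 12, 0, 5, 10, 6, 7, 9, 13, 11, 4, 8]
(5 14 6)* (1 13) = (1 13)(5 14 6) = [0, 13, 2, 3, 4, 14, 5, 7, 8, 9, 10, 11, 12, 1, 6]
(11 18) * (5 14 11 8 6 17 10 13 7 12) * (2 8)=(2 8 6 17 10 13 7 12 5 14 11 18)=[0, 1, 8, 3, 4, 14, 17, 12, 6, 9, 13, 18, 5, 7, 11, 15, 16, 10, 2]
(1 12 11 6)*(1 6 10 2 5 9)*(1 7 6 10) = [0, 12, 5, 3, 4, 9, 10, 6, 8, 7, 2, 1, 11] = (1 12 11)(2 5 9 7 6 10)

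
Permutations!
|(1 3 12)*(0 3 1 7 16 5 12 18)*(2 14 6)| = 12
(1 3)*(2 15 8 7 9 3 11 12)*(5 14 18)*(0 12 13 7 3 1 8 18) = [12, 11, 15, 8, 4, 14, 6, 9, 3, 1, 10, 13, 2, 7, 0, 18, 16, 17, 5] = (0 12 2 15 18 5 14)(1 11 13 7 9)(3 8)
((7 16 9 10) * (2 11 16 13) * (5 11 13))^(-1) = ((2 13)(5 11 16 9 10 7))^(-1) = (2 13)(5 7 10 9 16 11)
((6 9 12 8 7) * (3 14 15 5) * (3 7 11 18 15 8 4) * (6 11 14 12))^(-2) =(3 12 4)(5 18 7 15 11)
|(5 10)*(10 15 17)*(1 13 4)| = |(1 13 4)(5 15 17 10)| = 12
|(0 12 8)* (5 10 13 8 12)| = 5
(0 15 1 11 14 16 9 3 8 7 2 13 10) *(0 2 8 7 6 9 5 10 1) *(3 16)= (0 15)(1 11 14 3 7 8 6 9 16 5 10 2 13)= [15, 11, 13, 7, 4, 10, 9, 8, 6, 16, 2, 14, 12, 1, 3, 0, 5]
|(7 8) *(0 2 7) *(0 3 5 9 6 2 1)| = |(0 1)(2 7 8 3 5 9 6)| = 14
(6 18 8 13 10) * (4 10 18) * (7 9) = (4 10 6)(7 9)(8 13 18) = [0, 1, 2, 3, 10, 5, 4, 9, 13, 7, 6, 11, 12, 18, 14, 15, 16, 17, 8]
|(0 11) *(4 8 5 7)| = |(0 11)(4 8 5 7)| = 4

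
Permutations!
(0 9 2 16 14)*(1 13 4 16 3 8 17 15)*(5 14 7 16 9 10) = (0 10 5 14)(1 13 4 9 2 3 8 17 15)(7 16) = [10, 13, 3, 8, 9, 14, 6, 16, 17, 2, 5, 11, 12, 4, 0, 1, 7, 15]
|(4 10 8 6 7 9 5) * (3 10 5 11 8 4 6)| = 9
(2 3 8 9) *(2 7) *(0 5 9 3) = [5, 1, 0, 8, 4, 9, 6, 2, 3, 7] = (0 5 9 7 2)(3 8)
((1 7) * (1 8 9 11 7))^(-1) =((7 8 9 11))^(-1) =(7 11 9 8)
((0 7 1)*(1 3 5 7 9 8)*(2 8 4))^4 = ((0 9 4 2 8 1)(3 5 7))^4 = (0 8 4)(1 2 9)(3 5 7)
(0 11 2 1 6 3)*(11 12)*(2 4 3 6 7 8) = (0 12 11 4 3)(1 7 8 2) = [12, 7, 1, 0, 3, 5, 6, 8, 2, 9, 10, 4, 11]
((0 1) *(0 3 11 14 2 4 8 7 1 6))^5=(0 6)(1 4 11 7 2 3 8 14)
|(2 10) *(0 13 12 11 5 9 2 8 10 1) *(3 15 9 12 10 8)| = 24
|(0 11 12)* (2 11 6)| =|(0 6 2 11 12)| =5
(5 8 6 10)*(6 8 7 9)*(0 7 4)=(0 7 9 6 10 5 4)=[7, 1, 2, 3, 0, 4, 10, 9, 8, 6, 5]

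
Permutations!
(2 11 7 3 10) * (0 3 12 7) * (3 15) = (0 15 3 10 2 11)(7 12) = [15, 1, 11, 10, 4, 5, 6, 12, 8, 9, 2, 0, 7, 13, 14, 3]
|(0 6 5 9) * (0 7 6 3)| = 4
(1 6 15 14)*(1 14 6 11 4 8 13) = (1 11 4 8 13)(6 15) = [0, 11, 2, 3, 8, 5, 15, 7, 13, 9, 10, 4, 12, 1, 14, 6]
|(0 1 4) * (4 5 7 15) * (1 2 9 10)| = 9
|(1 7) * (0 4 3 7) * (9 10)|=10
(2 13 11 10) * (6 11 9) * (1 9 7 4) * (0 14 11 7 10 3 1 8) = (0 14 11 3 1 9 6 7 4 8)(2 13 10) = [14, 9, 13, 1, 8, 5, 7, 4, 0, 6, 2, 3, 12, 10, 11]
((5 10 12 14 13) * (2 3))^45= ((2 3)(5 10 12 14 13))^45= (14)(2 3)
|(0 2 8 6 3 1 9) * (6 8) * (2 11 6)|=|(0 11 6 3 1 9)|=6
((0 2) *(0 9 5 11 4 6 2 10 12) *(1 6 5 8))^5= (0 12 10)(4 11 5)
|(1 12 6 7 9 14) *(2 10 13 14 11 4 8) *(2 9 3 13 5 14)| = 20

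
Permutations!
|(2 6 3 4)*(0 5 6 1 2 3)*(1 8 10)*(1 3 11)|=|(0 5 6)(1 2 8 10 3 4 11)|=21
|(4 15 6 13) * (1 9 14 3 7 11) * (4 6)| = 6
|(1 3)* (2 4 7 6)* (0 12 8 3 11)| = 12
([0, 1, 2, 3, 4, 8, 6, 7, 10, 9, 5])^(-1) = [0, 1, 2, 3, 4, 10, 6, 7, 5, 9, 8]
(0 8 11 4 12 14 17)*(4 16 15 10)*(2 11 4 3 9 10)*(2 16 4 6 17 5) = (0 8 6 17)(2 11 4 12 14 5)(3 9 10)(15 16) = [8, 1, 11, 9, 12, 2, 17, 7, 6, 10, 3, 4, 14, 13, 5, 16, 15, 0]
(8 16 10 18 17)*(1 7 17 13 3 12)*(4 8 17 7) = (1 4 8 16 10 18 13 3 12) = [0, 4, 2, 12, 8, 5, 6, 7, 16, 9, 18, 11, 1, 3, 14, 15, 10, 17, 13]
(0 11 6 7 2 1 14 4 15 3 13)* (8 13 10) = [11, 14, 1, 10, 15, 5, 7, 2, 13, 9, 8, 6, 12, 0, 4, 3] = (0 11 6 7 2 1 14 4 15 3 10 8 13)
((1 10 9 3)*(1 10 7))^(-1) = (1 7)(3 9 10)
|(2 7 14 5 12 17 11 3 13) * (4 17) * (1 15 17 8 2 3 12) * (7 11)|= 30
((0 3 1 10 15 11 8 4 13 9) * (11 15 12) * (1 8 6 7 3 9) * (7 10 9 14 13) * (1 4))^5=(15)(0 3 14 8 13 1 4 9 7)(6 10 12 11)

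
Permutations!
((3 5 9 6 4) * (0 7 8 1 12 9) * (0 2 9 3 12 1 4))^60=((0 7 8 4 12 3 5 2 9 6))^60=(12)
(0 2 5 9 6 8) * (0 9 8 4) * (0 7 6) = (0 2 5 8 9)(4 7 6) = [2, 1, 5, 3, 7, 8, 4, 6, 9, 0]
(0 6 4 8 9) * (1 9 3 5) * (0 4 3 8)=(0 6 3 5 1 9 4)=[6, 9, 2, 5, 0, 1, 3, 7, 8, 4]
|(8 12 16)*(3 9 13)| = |(3 9 13)(8 12 16)| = 3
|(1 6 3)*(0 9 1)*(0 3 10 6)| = |(0 9 1)(6 10)| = 6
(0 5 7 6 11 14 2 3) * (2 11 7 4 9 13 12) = (0 5 4 9 13 12 2 3)(6 7)(11 14) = [5, 1, 3, 0, 9, 4, 7, 6, 8, 13, 10, 14, 2, 12, 11]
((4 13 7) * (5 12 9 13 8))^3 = ((4 8 5 12 9 13 7))^3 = (4 12 7 5 13 8 9)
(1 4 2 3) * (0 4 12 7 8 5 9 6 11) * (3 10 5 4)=[3, 12, 10, 1, 2, 9, 11, 8, 4, 6, 5, 0, 7]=(0 3 1 12 7 8 4 2 10 5 9 6 11)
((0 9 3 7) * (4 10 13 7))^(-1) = (0 7 13 10 4 3 9)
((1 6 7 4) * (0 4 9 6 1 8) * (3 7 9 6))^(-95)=((0 4 8)(3 7 6 9))^(-95)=(0 4 8)(3 7 6 9)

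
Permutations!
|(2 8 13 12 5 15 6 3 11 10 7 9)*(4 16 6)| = |(2 8 13 12 5 15 4 16 6 3 11 10 7 9)| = 14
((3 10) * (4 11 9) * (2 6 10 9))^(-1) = (2 11 4 9 3 10 6)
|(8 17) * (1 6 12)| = 6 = |(1 6 12)(8 17)|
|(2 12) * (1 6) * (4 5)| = 2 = |(1 6)(2 12)(4 5)|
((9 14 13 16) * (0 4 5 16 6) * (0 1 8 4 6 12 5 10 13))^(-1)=(0 14 9 16 5 12 13 10 4 8 1 6)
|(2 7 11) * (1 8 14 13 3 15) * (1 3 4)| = 30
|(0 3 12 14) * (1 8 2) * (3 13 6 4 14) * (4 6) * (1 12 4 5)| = |(0 13 5 1 8 2 12 3 4 14)| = 10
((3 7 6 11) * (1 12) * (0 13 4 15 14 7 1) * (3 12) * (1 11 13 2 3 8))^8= (0 11 2 12 3)(4 14 6)(7 13 15)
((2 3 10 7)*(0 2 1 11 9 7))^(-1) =((0 2 3 10)(1 11 9 7))^(-1) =(0 10 3 2)(1 7 9 11)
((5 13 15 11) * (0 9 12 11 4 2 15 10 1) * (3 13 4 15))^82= ((15)(0 9 12 11 5 4 2 3 13 10 1))^82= (15)(0 4 1 5 10 11 13 12 3 9 2)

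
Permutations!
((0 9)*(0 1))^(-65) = (0 9 1)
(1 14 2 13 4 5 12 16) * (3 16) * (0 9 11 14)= [9, 0, 13, 16, 5, 12, 6, 7, 8, 11, 10, 14, 3, 4, 2, 15, 1]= (0 9 11 14 2 13 4 5 12 3 16 1)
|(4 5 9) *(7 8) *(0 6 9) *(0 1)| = 6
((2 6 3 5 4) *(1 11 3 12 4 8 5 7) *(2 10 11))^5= ((1 2 6 12 4 10 11 3 7)(5 8))^5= (1 10 2 11 6 3 12 7 4)(5 8)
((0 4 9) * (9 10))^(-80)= (10)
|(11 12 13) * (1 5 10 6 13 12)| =|(1 5 10 6 13 11)| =6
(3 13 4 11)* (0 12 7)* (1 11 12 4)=(0 4 12 7)(1 11 3 13)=[4, 11, 2, 13, 12, 5, 6, 0, 8, 9, 10, 3, 7, 1]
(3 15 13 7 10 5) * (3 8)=[0, 1, 2, 15, 4, 8, 6, 10, 3, 9, 5, 11, 12, 7, 14, 13]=(3 15 13 7 10 5 8)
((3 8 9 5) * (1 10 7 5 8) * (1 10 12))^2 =((1 12)(3 10 7 5)(8 9))^2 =(12)(3 7)(5 10)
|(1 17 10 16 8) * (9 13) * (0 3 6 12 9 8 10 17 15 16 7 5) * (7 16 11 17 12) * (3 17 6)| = 12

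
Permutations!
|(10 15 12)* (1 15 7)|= 5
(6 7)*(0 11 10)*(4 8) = (0 11 10)(4 8)(6 7) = [11, 1, 2, 3, 8, 5, 7, 6, 4, 9, 0, 10]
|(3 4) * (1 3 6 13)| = |(1 3 4 6 13)| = 5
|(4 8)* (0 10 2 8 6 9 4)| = 12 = |(0 10 2 8)(4 6 9)|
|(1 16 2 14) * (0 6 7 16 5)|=8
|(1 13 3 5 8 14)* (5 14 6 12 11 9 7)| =28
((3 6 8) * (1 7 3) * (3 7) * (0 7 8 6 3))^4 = ((0 7 8 1))^4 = (8)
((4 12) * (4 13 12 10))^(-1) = ((4 10)(12 13))^(-1) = (4 10)(12 13)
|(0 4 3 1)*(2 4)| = 5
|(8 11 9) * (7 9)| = |(7 9 8 11)| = 4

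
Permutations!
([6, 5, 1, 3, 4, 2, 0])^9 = (0 6)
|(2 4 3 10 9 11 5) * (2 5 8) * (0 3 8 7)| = |(0 3 10 9 11 7)(2 4 8)| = 6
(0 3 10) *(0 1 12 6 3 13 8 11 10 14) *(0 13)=(1 12 6 3 14 13 8 11 10)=[0, 12, 2, 14, 4, 5, 3, 7, 11, 9, 1, 10, 6, 8, 13]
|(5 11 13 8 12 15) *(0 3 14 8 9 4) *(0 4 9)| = 9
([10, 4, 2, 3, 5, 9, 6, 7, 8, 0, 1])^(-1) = (0 9 5 4 1 10)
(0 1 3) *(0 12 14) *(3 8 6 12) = (0 1 8 6 12 14) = [1, 8, 2, 3, 4, 5, 12, 7, 6, 9, 10, 11, 14, 13, 0]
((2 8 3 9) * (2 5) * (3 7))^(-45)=((2 8 7 3 9 5))^(-45)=(2 3)(5 7)(8 9)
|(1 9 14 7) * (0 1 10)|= 6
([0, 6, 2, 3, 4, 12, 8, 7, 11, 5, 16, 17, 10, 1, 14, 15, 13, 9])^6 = (1 5 6 12 8 10 11 16 17 13 9)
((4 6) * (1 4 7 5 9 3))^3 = (1 7 3 6 9 4 5)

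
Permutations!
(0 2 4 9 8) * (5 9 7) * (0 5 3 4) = (0 2)(3 4 7)(5 9 8) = [2, 1, 0, 4, 7, 9, 6, 3, 5, 8]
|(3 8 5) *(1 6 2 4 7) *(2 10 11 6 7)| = 6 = |(1 7)(2 4)(3 8 5)(6 10 11)|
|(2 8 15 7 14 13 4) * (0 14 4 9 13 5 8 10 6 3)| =22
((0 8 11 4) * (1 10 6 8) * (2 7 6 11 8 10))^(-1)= (0 4 11 10 6 7 2 1)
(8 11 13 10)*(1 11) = [0, 11, 2, 3, 4, 5, 6, 7, 1, 9, 8, 13, 12, 10] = (1 11 13 10 8)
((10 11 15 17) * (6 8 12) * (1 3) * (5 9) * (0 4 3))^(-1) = (0 1 3 4)(5 9)(6 12 8)(10 17 15 11)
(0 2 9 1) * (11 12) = (0 2 9 1)(11 12) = [2, 0, 9, 3, 4, 5, 6, 7, 8, 1, 10, 12, 11]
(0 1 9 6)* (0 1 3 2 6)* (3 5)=(0 5 3 2 6 1 9)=[5, 9, 6, 2, 4, 3, 1, 7, 8, 0]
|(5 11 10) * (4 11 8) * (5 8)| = 4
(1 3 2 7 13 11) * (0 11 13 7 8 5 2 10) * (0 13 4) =(0 11 1 3 10 13 4)(2 8 5) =[11, 3, 8, 10, 0, 2, 6, 7, 5, 9, 13, 1, 12, 4]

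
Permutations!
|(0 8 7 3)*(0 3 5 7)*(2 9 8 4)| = |(0 4 2 9 8)(5 7)| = 10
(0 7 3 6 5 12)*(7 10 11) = (0 10 11 7 3 6 5 12) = [10, 1, 2, 6, 4, 12, 5, 3, 8, 9, 11, 7, 0]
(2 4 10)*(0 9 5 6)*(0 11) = (0 9 5 6 11)(2 4 10) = [9, 1, 4, 3, 10, 6, 11, 7, 8, 5, 2, 0]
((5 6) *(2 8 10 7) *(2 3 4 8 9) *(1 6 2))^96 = (1 6 5 2 9)(3 4 8 10 7)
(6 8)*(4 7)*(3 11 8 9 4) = (3 11 8 6 9 4 7) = [0, 1, 2, 11, 7, 5, 9, 3, 6, 4, 10, 8]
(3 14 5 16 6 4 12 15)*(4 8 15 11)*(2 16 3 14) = (2 16 6 8 15 14 5 3)(4 12 11) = [0, 1, 16, 2, 12, 3, 8, 7, 15, 9, 10, 4, 11, 13, 5, 14, 6]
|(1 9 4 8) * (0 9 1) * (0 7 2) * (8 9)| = |(0 8 7 2)(4 9)| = 4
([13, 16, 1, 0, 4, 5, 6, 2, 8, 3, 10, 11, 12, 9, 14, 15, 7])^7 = [3, 2, 7, 9, 4, 5, 6, 16, 8, 13, 10, 11, 12, 0, 14, 15, 1]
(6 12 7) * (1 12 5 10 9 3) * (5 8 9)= (1 12 7 6 8 9 3)(5 10)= [0, 12, 2, 1, 4, 10, 8, 6, 9, 3, 5, 11, 7]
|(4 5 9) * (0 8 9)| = |(0 8 9 4 5)| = 5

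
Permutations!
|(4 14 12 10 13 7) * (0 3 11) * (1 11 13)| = |(0 3 13 7 4 14 12 10 1 11)| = 10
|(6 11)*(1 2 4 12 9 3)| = 6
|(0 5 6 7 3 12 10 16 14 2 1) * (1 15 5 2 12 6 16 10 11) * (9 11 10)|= |(0 2 15 5 16 14 12 10 9 11 1)(3 6 7)|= 33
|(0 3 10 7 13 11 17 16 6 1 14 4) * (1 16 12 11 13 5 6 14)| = 9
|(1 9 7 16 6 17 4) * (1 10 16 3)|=20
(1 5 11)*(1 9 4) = (1 5 11 9 4) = [0, 5, 2, 3, 1, 11, 6, 7, 8, 4, 10, 9]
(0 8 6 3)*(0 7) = [8, 1, 2, 7, 4, 5, 3, 0, 6] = (0 8 6 3 7)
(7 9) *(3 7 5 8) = (3 7 9 5 8) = [0, 1, 2, 7, 4, 8, 6, 9, 3, 5]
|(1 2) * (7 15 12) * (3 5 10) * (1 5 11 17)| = |(1 2 5 10 3 11 17)(7 15 12)| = 21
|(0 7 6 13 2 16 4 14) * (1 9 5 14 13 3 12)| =36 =|(0 7 6 3 12 1 9 5 14)(2 16 4 13)|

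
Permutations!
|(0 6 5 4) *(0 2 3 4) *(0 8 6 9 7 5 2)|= 9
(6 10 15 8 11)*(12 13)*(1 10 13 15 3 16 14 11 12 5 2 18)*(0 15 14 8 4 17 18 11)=(0 15 4 17 18 1 10 3 16 8 12 14)(2 11 6 13 5)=[15, 10, 11, 16, 17, 2, 13, 7, 12, 9, 3, 6, 14, 5, 0, 4, 8, 18, 1]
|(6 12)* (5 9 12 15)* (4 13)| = 10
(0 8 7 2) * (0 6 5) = [8, 1, 6, 3, 4, 0, 5, 2, 7] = (0 8 7 2 6 5)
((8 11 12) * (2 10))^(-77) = ((2 10)(8 11 12))^(-77) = (2 10)(8 11 12)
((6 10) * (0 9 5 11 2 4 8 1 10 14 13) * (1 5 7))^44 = (0 10)(1 13)(2 11 5 8 4)(6 9)(7 14)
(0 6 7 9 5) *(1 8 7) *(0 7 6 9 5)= (0 9)(1 8 6)(5 7)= [9, 8, 2, 3, 4, 7, 1, 5, 6, 0]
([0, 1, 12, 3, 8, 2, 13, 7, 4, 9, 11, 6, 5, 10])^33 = (4 8)(6 13 10 11)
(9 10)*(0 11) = (0 11)(9 10) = [11, 1, 2, 3, 4, 5, 6, 7, 8, 10, 9, 0]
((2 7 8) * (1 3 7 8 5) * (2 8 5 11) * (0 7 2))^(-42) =((0 7 11)(1 3 2 5))^(-42) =(11)(1 2)(3 5)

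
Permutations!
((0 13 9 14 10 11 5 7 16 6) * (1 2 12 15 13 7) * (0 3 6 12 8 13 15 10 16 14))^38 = ((0 7 14 16 12 10 11 5 1 2 8 13 9)(3 6))^38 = (0 9 13 8 2 1 5 11 10 12 16 14 7)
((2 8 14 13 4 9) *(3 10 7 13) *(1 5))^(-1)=(1 5)(2 9 4 13 7 10 3 14 8)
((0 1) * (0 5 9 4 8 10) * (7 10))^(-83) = (0 8 5 10 4 1 7 9)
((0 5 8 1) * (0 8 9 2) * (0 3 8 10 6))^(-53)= (0 5 9 2 3 8 1 10 6)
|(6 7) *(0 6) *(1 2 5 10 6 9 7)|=|(0 9 7)(1 2 5 10 6)|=15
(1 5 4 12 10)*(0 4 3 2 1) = (0 4 12 10)(1 5 3 2) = [4, 5, 1, 2, 12, 3, 6, 7, 8, 9, 0, 11, 10]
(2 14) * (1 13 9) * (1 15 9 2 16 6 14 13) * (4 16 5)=(2 13)(4 16 6 14 5)(9 15)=[0, 1, 13, 3, 16, 4, 14, 7, 8, 15, 10, 11, 12, 2, 5, 9, 6]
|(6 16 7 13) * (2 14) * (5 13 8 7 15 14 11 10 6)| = 14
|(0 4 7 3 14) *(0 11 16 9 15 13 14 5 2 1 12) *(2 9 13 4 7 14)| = |(0 7 3 5 9 15 4 14 11 16 13 2 1 12)| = 14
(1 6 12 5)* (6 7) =(1 7 6 12 5) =[0, 7, 2, 3, 4, 1, 12, 6, 8, 9, 10, 11, 5]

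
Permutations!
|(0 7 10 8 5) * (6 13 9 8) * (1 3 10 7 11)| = 10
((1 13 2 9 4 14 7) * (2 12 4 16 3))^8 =((1 13 12 4 14 7)(2 9 16 3))^8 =(16)(1 12 14)(4 7 13)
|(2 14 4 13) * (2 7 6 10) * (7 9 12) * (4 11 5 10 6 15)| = 30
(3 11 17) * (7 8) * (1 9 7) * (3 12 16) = (1 9 7 8)(3 11 17 12 16) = [0, 9, 2, 11, 4, 5, 6, 8, 1, 7, 10, 17, 16, 13, 14, 15, 3, 12]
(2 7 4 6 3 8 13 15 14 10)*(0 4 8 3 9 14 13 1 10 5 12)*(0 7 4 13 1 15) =(0 13)(1 10 2 4 6 9 14 5 12 7 8 15) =[13, 10, 4, 3, 6, 12, 9, 8, 15, 14, 2, 11, 7, 0, 5, 1]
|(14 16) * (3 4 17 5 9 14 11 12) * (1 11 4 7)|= 30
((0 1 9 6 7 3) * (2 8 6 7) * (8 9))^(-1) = ((0 1 8 6 2 9 7 3))^(-1) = (0 3 7 9 2 6 8 1)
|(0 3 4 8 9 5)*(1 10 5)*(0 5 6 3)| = 7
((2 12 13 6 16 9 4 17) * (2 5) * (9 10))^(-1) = (2 5 17 4 9 10 16 6 13 12)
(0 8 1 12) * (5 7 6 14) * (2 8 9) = (0 9 2 8 1 12)(5 7 6 14) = [9, 12, 8, 3, 4, 7, 14, 6, 1, 2, 10, 11, 0, 13, 5]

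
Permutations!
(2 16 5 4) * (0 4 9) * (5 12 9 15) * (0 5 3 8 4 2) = [2, 1, 16, 8, 0, 15, 6, 7, 4, 5, 10, 11, 9, 13, 14, 3, 12] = (0 2 16 12 9 5 15 3 8 4)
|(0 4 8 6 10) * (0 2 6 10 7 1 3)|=|(0 4 8 10 2 6 7 1 3)|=9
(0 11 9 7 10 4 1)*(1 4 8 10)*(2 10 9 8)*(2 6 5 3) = (0 11 8 9 7 1)(2 10 6 5 3) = [11, 0, 10, 2, 4, 3, 5, 1, 9, 7, 6, 8]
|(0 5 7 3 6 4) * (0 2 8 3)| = |(0 5 7)(2 8 3 6 4)| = 15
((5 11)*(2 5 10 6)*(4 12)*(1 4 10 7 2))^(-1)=((1 4 12 10 6)(2 5 11 7))^(-1)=(1 6 10 12 4)(2 7 11 5)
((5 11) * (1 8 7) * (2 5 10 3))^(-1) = (1 7 8)(2 3 10 11 5)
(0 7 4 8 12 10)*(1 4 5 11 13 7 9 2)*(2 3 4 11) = [9, 11, 1, 4, 8, 2, 6, 5, 12, 3, 0, 13, 10, 7] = (0 9 3 4 8 12 10)(1 11 13 7 5 2)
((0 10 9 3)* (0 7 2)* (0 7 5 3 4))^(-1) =(0 4 9 10)(2 7)(3 5)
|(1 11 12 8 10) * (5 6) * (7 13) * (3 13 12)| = 8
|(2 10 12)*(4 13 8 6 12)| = 7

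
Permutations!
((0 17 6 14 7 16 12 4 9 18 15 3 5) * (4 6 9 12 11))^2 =(0 9 15 5 17 18 3)(4 6 7 11 12 14 16) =((0 17 9 18 15 3 5)(4 12 6 14 7 16 11))^2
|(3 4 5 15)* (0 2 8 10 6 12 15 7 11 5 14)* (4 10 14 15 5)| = 36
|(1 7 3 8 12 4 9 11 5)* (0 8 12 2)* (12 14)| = |(0 8 2)(1 7 3 14 12 4 9 11 5)| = 9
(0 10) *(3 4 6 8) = (0 10)(3 4 6 8) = [10, 1, 2, 4, 6, 5, 8, 7, 3, 9, 0]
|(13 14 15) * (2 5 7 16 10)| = 15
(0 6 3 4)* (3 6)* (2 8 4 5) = (0 3 5 2 8 4) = [3, 1, 8, 5, 0, 2, 6, 7, 4]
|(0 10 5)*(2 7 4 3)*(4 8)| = |(0 10 5)(2 7 8 4 3)| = 15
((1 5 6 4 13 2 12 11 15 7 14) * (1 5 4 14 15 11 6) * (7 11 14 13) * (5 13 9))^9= (1 6 13 15)(2 11 4 9)(5 12 14 7)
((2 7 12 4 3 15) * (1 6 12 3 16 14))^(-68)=(1 16 12)(4 6 14)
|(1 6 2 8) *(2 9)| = |(1 6 9 2 8)| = 5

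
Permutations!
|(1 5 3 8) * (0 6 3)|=|(0 6 3 8 1 5)|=6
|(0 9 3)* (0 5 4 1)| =|(0 9 3 5 4 1)| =6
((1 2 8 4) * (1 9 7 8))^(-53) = ((1 2)(4 9 7 8))^(-53) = (1 2)(4 8 7 9)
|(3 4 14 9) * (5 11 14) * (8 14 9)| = |(3 4 5 11 9)(8 14)| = 10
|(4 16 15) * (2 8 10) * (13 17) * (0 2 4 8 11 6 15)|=18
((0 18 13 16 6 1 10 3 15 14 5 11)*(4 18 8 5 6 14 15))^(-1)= (0 11 5 8)(1 6 14 16 13 18 4 3 10)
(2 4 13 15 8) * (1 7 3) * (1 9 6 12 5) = (1 7 3 9 6 12 5)(2 4 13 15 8) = [0, 7, 4, 9, 13, 1, 12, 3, 2, 6, 10, 11, 5, 15, 14, 8]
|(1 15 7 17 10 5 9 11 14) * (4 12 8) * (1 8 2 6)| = |(1 15 7 17 10 5 9 11 14 8 4 12 2 6)| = 14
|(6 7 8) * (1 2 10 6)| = |(1 2 10 6 7 8)| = 6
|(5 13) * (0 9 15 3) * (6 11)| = |(0 9 15 3)(5 13)(6 11)| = 4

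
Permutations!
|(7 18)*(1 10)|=2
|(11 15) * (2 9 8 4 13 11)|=7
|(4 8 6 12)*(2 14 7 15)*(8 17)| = 20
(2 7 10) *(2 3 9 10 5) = (2 7 5)(3 9 10) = [0, 1, 7, 9, 4, 2, 6, 5, 8, 10, 3]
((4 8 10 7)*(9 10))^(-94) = (4 8 9 10 7)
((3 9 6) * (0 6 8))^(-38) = (0 3 8 6 9)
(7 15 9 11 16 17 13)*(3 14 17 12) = (3 14 17 13 7 15 9 11 16 12) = [0, 1, 2, 14, 4, 5, 6, 15, 8, 11, 10, 16, 3, 7, 17, 9, 12, 13]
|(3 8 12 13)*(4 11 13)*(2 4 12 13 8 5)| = 7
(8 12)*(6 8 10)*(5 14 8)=(5 14 8 12 10 6)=[0, 1, 2, 3, 4, 14, 5, 7, 12, 9, 6, 11, 10, 13, 8]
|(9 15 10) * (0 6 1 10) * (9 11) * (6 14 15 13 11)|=|(0 14 15)(1 10 6)(9 13 11)|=3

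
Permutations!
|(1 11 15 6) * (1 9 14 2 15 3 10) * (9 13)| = 12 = |(1 11 3 10)(2 15 6 13 9 14)|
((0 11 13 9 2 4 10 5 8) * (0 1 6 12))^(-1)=(0 12 6 1 8 5 10 4 2 9 13 11)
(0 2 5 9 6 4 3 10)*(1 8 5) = (0 2 1 8 5 9 6 4 3 10) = [2, 8, 1, 10, 3, 9, 4, 7, 5, 6, 0]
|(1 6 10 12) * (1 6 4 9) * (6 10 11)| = |(1 4 9)(6 11)(10 12)| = 6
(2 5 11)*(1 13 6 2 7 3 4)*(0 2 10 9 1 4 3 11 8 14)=[2, 13, 5, 3, 4, 8, 10, 11, 14, 1, 9, 7, 12, 6, 0]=(0 2 5 8 14)(1 13 6 10 9)(7 11)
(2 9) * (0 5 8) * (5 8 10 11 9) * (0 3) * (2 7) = (0 8 3)(2 5 10 11 9 7) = [8, 1, 5, 0, 4, 10, 6, 2, 3, 7, 11, 9]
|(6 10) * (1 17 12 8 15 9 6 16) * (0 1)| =|(0 1 17 12 8 15 9 6 10 16)| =10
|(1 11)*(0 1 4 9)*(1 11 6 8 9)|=|(0 11 4 1 6 8 9)|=7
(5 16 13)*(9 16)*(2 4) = (2 4)(5 9 16 13) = [0, 1, 4, 3, 2, 9, 6, 7, 8, 16, 10, 11, 12, 5, 14, 15, 13]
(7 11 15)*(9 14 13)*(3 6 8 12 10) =(3 6 8 12 10)(7 11 15)(9 14 13) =[0, 1, 2, 6, 4, 5, 8, 11, 12, 14, 3, 15, 10, 9, 13, 7]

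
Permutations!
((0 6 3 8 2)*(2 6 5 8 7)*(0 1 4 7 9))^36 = ((0 5 8 6 3 9)(1 4 7 2))^36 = (9)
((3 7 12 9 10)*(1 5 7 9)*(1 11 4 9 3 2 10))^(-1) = (1 9 4 11 12 7 5)(2 10)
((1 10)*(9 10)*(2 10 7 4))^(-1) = (1 10 2 4 7 9)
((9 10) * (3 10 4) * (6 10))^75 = (10)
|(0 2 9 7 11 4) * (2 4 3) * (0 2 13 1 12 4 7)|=|(0 7 11 3 13 1 12 4 2 9)|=10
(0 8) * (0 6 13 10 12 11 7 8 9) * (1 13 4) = [9, 13, 2, 3, 1, 5, 4, 8, 6, 0, 12, 7, 11, 10] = (0 9)(1 13 10 12 11 7 8 6 4)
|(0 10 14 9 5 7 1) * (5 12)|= 8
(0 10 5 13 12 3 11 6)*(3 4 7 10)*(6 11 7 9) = (0 3 7 10 5 13 12 4 9 6) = [3, 1, 2, 7, 9, 13, 0, 10, 8, 6, 5, 11, 4, 12]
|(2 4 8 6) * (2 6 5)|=4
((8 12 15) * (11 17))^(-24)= ((8 12 15)(11 17))^(-24)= (17)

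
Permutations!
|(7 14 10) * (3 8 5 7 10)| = |(3 8 5 7 14)| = 5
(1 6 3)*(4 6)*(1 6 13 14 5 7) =[0, 4, 2, 6, 13, 7, 3, 1, 8, 9, 10, 11, 12, 14, 5] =(1 4 13 14 5 7)(3 6)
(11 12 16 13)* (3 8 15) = [0, 1, 2, 8, 4, 5, 6, 7, 15, 9, 10, 12, 16, 11, 14, 3, 13] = (3 8 15)(11 12 16 13)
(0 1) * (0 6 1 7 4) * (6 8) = (0 7 4)(1 8 6) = [7, 8, 2, 3, 0, 5, 1, 4, 6]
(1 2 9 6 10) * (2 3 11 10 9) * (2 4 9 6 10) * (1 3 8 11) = (1 8 11 2 4 9 10 3) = [0, 8, 4, 1, 9, 5, 6, 7, 11, 10, 3, 2]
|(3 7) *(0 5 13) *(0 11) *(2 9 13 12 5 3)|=14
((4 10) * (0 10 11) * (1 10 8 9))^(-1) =((0 8 9 1 10 4 11))^(-1) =(0 11 4 10 1 9 8)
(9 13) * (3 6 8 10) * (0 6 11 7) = (0 6 8 10 3 11 7)(9 13) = [6, 1, 2, 11, 4, 5, 8, 0, 10, 13, 3, 7, 12, 9]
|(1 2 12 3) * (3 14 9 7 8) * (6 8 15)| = 10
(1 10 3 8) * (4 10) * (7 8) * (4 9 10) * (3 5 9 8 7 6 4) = (1 8)(3 6 4)(5 9 10) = [0, 8, 2, 6, 3, 9, 4, 7, 1, 10, 5]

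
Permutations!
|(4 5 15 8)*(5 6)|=5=|(4 6 5 15 8)|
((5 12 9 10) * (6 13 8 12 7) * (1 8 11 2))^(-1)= (1 2 11 13 6 7 5 10 9 12 8)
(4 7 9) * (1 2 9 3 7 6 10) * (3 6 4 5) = [0, 2, 9, 7, 4, 3, 10, 6, 8, 5, 1] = (1 2 9 5 3 7 6 10)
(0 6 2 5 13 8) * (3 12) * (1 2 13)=[6, 2, 5, 12, 4, 1, 13, 7, 0, 9, 10, 11, 3, 8]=(0 6 13 8)(1 2 5)(3 12)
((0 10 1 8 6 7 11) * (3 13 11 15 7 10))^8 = ((0 3 13 11)(1 8 6 10)(7 15))^8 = (15)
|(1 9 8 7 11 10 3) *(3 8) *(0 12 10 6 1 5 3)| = 18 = |(0 12 10 8 7 11 6 1 9)(3 5)|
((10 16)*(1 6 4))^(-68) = ((1 6 4)(10 16))^(-68) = (16)(1 6 4)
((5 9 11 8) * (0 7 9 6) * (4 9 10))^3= (0 4 8)(5 7 9)(6 10 11)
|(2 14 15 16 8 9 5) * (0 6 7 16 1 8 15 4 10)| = 13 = |(0 6 7 16 15 1 8 9 5 2 14 4 10)|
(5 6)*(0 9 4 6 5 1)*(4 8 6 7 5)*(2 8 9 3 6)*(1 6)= (9)(0 3 1)(2 8)(4 7 5)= [3, 0, 8, 1, 7, 4, 6, 5, 2, 9]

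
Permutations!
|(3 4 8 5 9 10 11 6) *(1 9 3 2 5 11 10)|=14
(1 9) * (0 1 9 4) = [1, 4, 2, 3, 0, 5, 6, 7, 8, 9] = (9)(0 1 4)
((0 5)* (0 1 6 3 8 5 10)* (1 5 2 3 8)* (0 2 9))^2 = (0 2 1 8)(3 6 9 10)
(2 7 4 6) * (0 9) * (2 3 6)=(0 9)(2 7 4)(3 6)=[9, 1, 7, 6, 2, 5, 3, 4, 8, 0]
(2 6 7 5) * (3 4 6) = (2 3 4 6 7 5) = [0, 1, 3, 4, 6, 2, 7, 5]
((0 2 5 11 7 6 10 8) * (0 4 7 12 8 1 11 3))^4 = ((0 2 5 3)(1 11 12 8 4 7 6 10))^4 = (1 4)(6 12)(7 11)(8 10)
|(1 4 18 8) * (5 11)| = |(1 4 18 8)(5 11)| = 4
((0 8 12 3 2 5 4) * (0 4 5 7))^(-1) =((0 8 12 3 2 7))^(-1) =(0 7 2 3 12 8)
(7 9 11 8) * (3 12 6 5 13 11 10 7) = (3 12 6 5 13 11 8)(7 9 10) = [0, 1, 2, 12, 4, 13, 5, 9, 3, 10, 7, 8, 6, 11]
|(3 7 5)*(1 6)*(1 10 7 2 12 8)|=9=|(1 6 10 7 5 3 2 12 8)|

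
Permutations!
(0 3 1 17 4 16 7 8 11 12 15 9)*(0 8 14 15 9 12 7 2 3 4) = [4, 17, 3, 1, 16, 5, 6, 14, 11, 8, 10, 7, 9, 13, 15, 12, 2, 0] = (0 4 16 2 3 1 17)(7 14 15 12 9 8 11)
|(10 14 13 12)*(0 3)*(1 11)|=4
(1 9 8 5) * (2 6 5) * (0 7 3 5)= [7, 9, 6, 5, 4, 1, 0, 3, 2, 8]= (0 7 3 5 1 9 8 2 6)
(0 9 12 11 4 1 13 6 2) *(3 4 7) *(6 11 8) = (0 9 12 8 6 2)(1 13 11 7 3 4) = [9, 13, 0, 4, 1, 5, 2, 3, 6, 12, 10, 7, 8, 11]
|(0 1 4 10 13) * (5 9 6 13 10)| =|(0 1 4 5 9 6 13)| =7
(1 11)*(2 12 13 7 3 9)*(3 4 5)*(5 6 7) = (1 11)(2 12 13 5 3 9)(4 6 7) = [0, 11, 12, 9, 6, 3, 7, 4, 8, 2, 10, 1, 13, 5]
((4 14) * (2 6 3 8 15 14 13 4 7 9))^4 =(2 15)(3 7)(6 14)(8 9)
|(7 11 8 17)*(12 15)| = 4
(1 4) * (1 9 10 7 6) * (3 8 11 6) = (1 4 9 10 7 3 8 11 6) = [0, 4, 2, 8, 9, 5, 1, 3, 11, 10, 7, 6]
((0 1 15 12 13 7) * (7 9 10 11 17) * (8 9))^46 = (0 15 13 9 11 7 1 12 8 10 17)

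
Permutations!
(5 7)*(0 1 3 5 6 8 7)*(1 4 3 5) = [4, 5, 2, 1, 3, 0, 8, 6, 7] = (0 4 3 1 5)(6 8 7)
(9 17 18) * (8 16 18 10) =(8 16 18 9 17 10) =[0, 1, 2, 3, 4, 5, 6, 7, 16, 17, 8, 11, 12, 13, 14, 15, 18, 10, 9]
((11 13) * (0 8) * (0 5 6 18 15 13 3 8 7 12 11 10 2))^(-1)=((0 7 12 11 3 8 5 6 18 15 13 10 2))^(-1)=(0 2 10 13 15 18 6 5 8 3 11 12 7)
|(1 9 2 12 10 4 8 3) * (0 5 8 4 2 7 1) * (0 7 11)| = |(0 5 8 3 7 1 9 11)(2 12 10)| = 24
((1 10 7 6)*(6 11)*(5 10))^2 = ((1 5 10 7 11 6))^2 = (1 10 11)(5 7 6)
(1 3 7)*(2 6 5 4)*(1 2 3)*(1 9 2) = [0, 9, 6, 7, 3, 4, 5, 1, 8, 2] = (1 9 2 6 5 4 3 7)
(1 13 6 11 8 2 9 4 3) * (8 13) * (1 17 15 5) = [0, 8, 9, 17, 3, 1, 11, 7, 2, 4, 10, 13, 12, 6, 14, 5, 16, 15] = (1 8 2 9 4 3 17 15 5)(6 11 13)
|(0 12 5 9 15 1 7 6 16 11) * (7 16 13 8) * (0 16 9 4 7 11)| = |(0 12 5 4 7 6 13 8 11 16)(1 9 15)| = 30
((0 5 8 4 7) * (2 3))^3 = (0 4 5 7 8)(2 3)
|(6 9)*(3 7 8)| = 6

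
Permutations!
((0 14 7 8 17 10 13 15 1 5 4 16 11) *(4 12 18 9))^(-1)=(0 11 16 4 9 18 12 5 1 15 13 10 17 8 7 14)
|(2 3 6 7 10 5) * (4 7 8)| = 8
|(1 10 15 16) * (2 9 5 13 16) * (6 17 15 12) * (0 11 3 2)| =|(0 11 3 2 9 5 13 16 1 10 12 6 17 15)| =14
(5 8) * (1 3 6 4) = (1 3 6 4)(5 8) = [0, 3, 2, 6, 1, 8, 4, 7, 5]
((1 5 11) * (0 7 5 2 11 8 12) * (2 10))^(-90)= ((0 7 5 8 12)(1 10 2 11))^(-90)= (12)(1 2)(10 11)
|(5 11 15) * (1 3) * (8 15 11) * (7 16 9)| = |(1 3)(5 8 15)(7 16 9)| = 6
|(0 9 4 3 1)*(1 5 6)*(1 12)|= 8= |(0 9 4 3 5 6 12 1)|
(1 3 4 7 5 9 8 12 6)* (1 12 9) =[0, 3, 2, 4, 7, 1, 12, 5, 9, 8, 10, 11, 6] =(1 3 4 7 5)(6 12)(8 9)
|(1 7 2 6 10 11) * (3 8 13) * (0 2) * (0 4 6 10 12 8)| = 12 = |(0 2 10 11 1 7 4 6 12 8 13 3)|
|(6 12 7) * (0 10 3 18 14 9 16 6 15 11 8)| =|(0 10 3 18 14 9 16 6 12 7 15 11 8)| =13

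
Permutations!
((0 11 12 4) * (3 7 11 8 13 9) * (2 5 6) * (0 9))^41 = ((0 8 13)(2 5 6)(3 7 11 12 4 9))^41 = (0 13 8)(2 6 5)(3 9 4 12 11 7)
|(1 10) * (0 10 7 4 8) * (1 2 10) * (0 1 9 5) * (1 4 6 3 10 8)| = |(0 9 5)(1 7 6 3 10 2 8 4)| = 24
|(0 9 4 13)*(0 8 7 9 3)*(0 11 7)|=8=|(0 3 11 7 9 4 13 8)|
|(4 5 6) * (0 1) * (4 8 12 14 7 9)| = |(0 1)(4 5 6 8 12 14 7 9)| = 8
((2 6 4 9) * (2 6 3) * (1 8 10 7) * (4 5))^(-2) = ((1 8 10 7)(2 3)(4 9 6 5))^(-2) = (1 10)(4 6)(5 9)(7 8)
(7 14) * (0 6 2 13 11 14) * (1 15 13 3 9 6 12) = (0 12 1 15 13 11 14 7)(2 3 9 6) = [12, 15, 3, 9, 4, 5, 2, 0, 8, 6, 10, 14, 1, 11, 7, 13]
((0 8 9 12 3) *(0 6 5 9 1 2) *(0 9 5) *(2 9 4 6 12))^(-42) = (12)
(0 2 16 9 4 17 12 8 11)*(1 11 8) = (0 2 16 9 4 17 12 1 11) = [2, 11, 16, 3, 17, 5, 6, 7, 8, 4, 10, 0, 1, 13, 14, 15, 9, 12]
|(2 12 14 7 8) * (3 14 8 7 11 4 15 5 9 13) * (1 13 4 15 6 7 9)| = |(1 13 3 14 11 15 5)(2 12 8)(4 6 7 9)| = 84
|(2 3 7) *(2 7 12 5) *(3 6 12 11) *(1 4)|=4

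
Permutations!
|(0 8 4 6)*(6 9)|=|(0 8 4 9 6)|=5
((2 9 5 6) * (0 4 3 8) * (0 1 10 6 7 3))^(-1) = (0 4)(1 8 3 7 5 9 2 6 10) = ((0 4)(1 10 6 2 9 5 7 3 8))^(-1)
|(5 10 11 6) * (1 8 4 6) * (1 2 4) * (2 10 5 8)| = |(1 2 4 6 8)(10 11)| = 10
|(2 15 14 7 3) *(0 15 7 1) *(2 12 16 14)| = 9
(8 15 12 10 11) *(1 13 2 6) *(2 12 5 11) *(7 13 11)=(1 11 8 15 5 7 13 12 10 2 6)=[0, 11, 6, 3, 4, 7, 1, 13, 15, 9, 2, 8, 10, 12, 14, 5]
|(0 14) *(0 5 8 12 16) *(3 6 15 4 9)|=30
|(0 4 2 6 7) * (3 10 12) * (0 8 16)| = 21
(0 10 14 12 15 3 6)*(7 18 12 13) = (0 10 14 13 7 18 12 15 3 6) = [10, 1, 2, 6, 4, 5, 0, 18, 8, 9, 14, 11, 15, 7, 13, 3, 16, 17, 12]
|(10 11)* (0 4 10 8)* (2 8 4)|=|(0 2 8)(4 10 11)|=3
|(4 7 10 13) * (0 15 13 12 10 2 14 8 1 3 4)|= 42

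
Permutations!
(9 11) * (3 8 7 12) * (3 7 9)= (3 8 9 11)(7 12)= [0, 1, 2, 8, 4, 5, 6, 12, 9, 11, 10, 3, 7]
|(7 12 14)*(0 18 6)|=3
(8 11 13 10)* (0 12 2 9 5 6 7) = (0 12 2 9 5 6 7)(8 11 13 10) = [12, 1, 9, 3, 4, 6, 7, 0, 11, 5, 8, 13, 2, 10]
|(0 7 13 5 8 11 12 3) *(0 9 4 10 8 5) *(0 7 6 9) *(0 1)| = 10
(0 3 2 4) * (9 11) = [3, 1, 4, 2, 0, 5, 6, 7, 8, 11, 10, 9] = (0 3 2 4)(9 11)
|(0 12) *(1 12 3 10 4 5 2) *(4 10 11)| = 8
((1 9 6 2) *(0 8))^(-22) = ((0 8)(1 9 6 2))^(-22) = (1 6)(2 9)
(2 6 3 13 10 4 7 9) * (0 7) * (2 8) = (0 7 9 8 2 6 3 13 10 4) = [7, 1, 6, 13, 0, 5, 3, 9, 2, 8, 4, 11, 12, 10]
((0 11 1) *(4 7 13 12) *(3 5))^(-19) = (0 1 11)(3 5)(4 7 13 12)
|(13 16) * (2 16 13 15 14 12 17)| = |(2 16 15 14 12 17)| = 6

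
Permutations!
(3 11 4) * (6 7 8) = (3 11 4)(6 7 8) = [0, 1, 2, 11, 3, 5, 7, 8, 6, 9, 10, 4]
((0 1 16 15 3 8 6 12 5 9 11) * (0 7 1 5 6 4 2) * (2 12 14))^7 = ((0 5 9 11 7 1 16 15 3 8 4 12 6 14 2))^7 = (0 15 2 16 14 1 6 7 12 11 4 9 8 5 3)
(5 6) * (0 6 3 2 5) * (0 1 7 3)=[6, 7, 5, 2, 4, 0, 1, 3]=(0 6 1 7 3 2 5)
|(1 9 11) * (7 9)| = 4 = |(1 7 9 11)|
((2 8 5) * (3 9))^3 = ((2 8 5)(3 9))^3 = (3 9)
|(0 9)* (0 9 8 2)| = |(9)(0 8 2)| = 3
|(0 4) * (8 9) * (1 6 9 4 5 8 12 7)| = 20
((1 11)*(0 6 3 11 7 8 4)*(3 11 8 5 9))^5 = ((0 6 11 1 7 5 9 3 8 4))^5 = (0 5)(1 8)(3 11)(4 7)(6 9)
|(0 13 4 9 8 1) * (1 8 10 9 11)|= 10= |(0 13 4 11 1)(9 10)|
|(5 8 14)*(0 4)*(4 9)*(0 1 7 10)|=6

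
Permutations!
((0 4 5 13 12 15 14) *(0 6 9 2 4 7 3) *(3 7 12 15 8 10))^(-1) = (0 3 10 8 12)(2 9 6 14 15 13 5 4)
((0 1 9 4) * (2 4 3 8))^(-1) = ((0 1 9 3 8 2 4))^(-1) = (0 4 2 8 3 9 1)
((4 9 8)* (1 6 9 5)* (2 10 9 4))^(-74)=(1 4)(2 9)(5 6)(8 10)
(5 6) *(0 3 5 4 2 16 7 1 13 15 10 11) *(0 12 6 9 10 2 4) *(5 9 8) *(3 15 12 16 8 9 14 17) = [15, 13, 8, 14, 4, 9, 0, 1, 5, 10, 11, 16, 6, 12, 17, 2, 7, 3] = (0 15 2 8 5 9 10 11 16 7 1 13 12 6)(3 14 17)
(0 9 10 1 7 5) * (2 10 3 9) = [2, 7, 10, 9, 4, 0, 6, 5, 8, 3, 1] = (0 2 10 1 7 5)(3 9)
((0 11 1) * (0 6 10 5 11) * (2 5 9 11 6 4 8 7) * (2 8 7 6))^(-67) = (1 10 7 11 6 4 9 8)(2 5)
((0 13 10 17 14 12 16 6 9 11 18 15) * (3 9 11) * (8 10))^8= (0 6 17)(8 18 12)(10 15 16)(11 14 13)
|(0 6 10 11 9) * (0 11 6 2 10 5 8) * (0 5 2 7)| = 6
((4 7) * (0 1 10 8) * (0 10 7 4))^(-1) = (0 7 1)(8 10)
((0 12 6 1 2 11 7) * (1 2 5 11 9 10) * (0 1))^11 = ((0 12 6 2 9 10)(1 5 11 7))^11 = (0 10 9 2 6 12)(1 7 11 5)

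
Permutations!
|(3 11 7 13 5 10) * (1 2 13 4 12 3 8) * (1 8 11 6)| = 11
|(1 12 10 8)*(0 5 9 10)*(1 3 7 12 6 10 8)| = 21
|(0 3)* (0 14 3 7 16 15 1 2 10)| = 14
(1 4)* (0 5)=(0 5)(1 4)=[5, 4, 2, 3, 1, 0]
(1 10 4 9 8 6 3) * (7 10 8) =[0, 8, 2, 1, 9, 5, 3, 10, 6, 7, 4] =(1 8 6 3)(4 9 7 10)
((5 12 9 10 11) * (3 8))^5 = ((3 8)(5 12 9 10 11))^5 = (12)(3 8)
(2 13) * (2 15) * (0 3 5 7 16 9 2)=(0 3 5 7 16 9 2 13 15)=[3, 1, 13, 5, 4, 7, 6, 16, 8, 2, 10, 11, 12, 15, 14, 0, 9]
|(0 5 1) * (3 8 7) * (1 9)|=12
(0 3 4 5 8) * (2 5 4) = [3, 1, 5, 2, 4, 8, 6, 7, 0] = (0 3 2 5 8)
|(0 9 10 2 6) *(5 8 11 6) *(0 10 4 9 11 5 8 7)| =|(0 11 6 10 2 8 5 7)(4 9)| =8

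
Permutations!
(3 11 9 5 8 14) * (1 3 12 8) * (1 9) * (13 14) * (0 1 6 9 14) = (0 1 3 11 6 9 5 14 12 8 13) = [1, 3, 2, 11, 4, 14, 9, 7, 13, 5, 10, 6, 8, 0, 12]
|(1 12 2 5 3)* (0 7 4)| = |(0 7 4)(1 12 2 5 3)| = 15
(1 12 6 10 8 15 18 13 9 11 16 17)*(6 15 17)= (1 12 15 18 13 9 11 16 6 10 8 17)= [0, 12, 2, 3, 4, 5, 10, 7, 17, 11, 8, 16, 15, 9, 14, 18, 6, 1, 13]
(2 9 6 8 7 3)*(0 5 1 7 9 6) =(0 5 1 7 3 2 6 8 9) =[5, 7, 6, 2, 4, 1, 8, 3, 9, 0]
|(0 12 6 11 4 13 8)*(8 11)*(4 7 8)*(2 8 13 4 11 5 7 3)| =21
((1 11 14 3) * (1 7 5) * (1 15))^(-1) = ((1 11 14 3 7 5 15))^(-1) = (1 15 5 7 3 14 11)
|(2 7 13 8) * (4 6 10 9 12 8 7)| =|(2 4 6 10 9 12 8)(7 13)| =14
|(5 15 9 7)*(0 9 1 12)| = 7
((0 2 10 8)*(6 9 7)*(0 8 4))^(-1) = (0 4 10 2)(6 7 9) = ((0 2 10 4)(6 9 7))^(-1)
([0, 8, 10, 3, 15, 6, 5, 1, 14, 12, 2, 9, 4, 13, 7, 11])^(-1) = (1 7 14 8)(2 10)(4 12 9 11 15)(5 6)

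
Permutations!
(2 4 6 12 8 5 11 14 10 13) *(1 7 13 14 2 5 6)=(1 7 13 5 11 2 4)(6 12 8)(10 14)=[0, 7, 4, 3, 1, 11, 12, 13, 6, 9, 14, 2, 8, 5, 10]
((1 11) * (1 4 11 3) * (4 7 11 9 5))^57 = ((1 3)(4 9 5)(7 11))^57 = (1 3)(7 11)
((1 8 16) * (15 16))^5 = ((1 8 15 16))^5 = (1 8 15 16)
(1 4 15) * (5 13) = (1 4 15)(5 13) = [0, 4, 2, 3, 15, 13, 6, 7, 8, 9, 10, 11, 12, 5, 14, 1]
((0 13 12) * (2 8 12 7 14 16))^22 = (0 8 16 7)(2 14 13 12)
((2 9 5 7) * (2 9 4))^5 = ((2 4)(5 7 9))^5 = (2 4)(5 9 7)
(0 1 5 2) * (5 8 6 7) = [1, 8, 0, 3, 4, 2, 7, 5, 6] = (0 1 8 6 7 5 2)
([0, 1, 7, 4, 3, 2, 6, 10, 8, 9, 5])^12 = [0, 1, 2, 3, 4, 5, 6, 7, 8, 9, 10]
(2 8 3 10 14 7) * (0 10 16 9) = (0 10 14 7 2 8 3 16 9) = [10, 1, 8, 16, 4, 5, 6, 2, 3, 0, 14, 11, 12, 13, 7, 15, 9]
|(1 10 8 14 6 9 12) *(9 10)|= |(1 9 12)(6 10 8 14)|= 12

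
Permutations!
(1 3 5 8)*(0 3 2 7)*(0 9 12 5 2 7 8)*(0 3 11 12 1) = (0 11 12 5 3 2 8)(1 7 9) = [11, 7, 8, 2, 4, 3, 6, 9, 0, 1, 10, 12, 5]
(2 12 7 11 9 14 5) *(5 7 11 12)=[0, 1, 5, 3, 4, 2, 6, 12, 8, 14, 10, 9, 11, 13, 7]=(2 5)(7 12 11 9 14)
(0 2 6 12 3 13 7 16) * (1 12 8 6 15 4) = (0 2 15 4 1 12 3 13 7 16)(6 8) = [2, 12, 15, 13, 1, 5, 8, 16, 6, 9, 10, 11, 3, 7, 14, 4, 0]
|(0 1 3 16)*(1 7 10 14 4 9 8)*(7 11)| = 11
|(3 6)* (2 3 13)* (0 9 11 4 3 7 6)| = 20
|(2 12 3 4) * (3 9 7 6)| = 7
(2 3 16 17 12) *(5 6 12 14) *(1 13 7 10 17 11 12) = (1 13 7 10 17 14 5 6)(2 3 16 11 12) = [0, 13, 3, 16, 4, 6, 1, 10, 8, 9, 17, 12, 2, 7, 5, 15, 11, 14]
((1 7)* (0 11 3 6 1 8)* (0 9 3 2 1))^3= (0 1 9)(2 8 6)(3 11 7)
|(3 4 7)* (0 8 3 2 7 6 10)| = |(0 8 3 4 6 10)(2 7)| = 6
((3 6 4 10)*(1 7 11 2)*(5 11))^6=((1 7 5 11 2)(3 6 4 10))^6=(1 7 5 11 2)(3 4)(6 10)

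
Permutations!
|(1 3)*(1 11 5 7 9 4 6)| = |(1 3 11 5 7 9 4 6)| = 8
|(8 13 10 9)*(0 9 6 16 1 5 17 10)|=|(0 9 8 13)(1 5 17 10 6 16)|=12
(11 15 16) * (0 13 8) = [13, 1, 2, 3, 4, 5, 6, 7, 0, 9, 10, 15, 12, 8, 14, 16, 11] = (0 13 8)(11 15 16)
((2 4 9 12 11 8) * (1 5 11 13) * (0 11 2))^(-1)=(0 8 11)(1 13 12 9 4 2 5)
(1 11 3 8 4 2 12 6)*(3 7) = [0, 11, 12, 8, 2, 5, 1, 3, 4, 9, 10, 7, 6] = (1 11 7 3 8 4 2 12 6)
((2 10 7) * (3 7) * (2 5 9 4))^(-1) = ((2 10 3 7 5 9 4))^(-1) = (2 4 9 5 7 3 10)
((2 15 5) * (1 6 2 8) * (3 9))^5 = ((1 6 2 15 5 8)(3 9))^5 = (1 8 5 15 2 6)(3 9)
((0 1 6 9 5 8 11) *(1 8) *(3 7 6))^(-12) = (11)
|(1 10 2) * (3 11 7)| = |(1 10 2)(3 11 7)| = 3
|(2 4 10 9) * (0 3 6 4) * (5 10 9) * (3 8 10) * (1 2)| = |(0 8 10 5 3 6 4 9 1 2)| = 10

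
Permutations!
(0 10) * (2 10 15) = (0 15 2 10) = [15, 1, 10, 3, 4, 5, 6, 7, 8, 9, 0, 11, 12, 13, 14, 2]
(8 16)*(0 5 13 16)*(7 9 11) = (0 5 13 16 8)(7 9 11) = [5, 1, 2, 3, 4, 13, 6, 9, 0, 11, 10, 7, 12, 16, 14, 15, 8]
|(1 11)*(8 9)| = 2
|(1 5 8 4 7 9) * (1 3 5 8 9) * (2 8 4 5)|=|(1 4 7)(2 8 5 9 3)|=15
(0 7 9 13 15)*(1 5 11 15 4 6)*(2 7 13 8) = (0 13 4 6 1 5 11 15)(2 7 9 8) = [13, 5, 7, 3, 6, 11, 1, 9, 2, 8, 10, 15, 12, 4, 14, 0]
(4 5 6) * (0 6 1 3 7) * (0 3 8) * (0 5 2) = (0 6 4 2)(1 8 5)(3 7) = [6, 8, 0, 7, 2, 1, 4, 3, 5]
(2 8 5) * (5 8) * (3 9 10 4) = (2 5)(3 9 10 4) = [0, 1, 5, 9, 3, 2, 6, 7, 8, 10, 4]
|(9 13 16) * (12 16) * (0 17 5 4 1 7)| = 12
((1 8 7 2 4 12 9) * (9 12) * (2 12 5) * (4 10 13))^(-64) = (1 10 7 4 5)(2 8 13 12 9)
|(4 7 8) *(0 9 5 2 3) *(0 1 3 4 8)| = |(0 9 5 2 4 7)(1 3)| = 6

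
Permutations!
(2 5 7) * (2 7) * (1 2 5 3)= (7)(1 2 3)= [0, 2, 3, 1, 4, 5, 6, 7]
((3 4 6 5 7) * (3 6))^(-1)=((3 4)(5 7 6))^(-1)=(3 4)(5 6 7)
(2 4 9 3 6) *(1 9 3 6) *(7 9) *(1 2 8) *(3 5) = (1 7 9 6 8)(2 4 5 3) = [0, 7, 4, 2, 5, 3, 8, 9, 1, 6]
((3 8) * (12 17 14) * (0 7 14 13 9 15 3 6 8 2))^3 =(0 12 9 2 14 13 3 7 17 15)(6 8) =((0 7 14 12 17 13 9 15 3 2)(6 8))^3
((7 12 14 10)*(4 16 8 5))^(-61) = ((4 16 8 5)(7 12 14 10))^(-61) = (4 5 8 16)(7 10 14 12)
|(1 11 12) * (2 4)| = 6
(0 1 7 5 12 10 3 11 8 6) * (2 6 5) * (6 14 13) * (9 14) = (0 1 7 2 9 14 13 6)(3 11 8 5 12 10) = [1, 7, 9, 11, 4, 12, 0, 2, 5, 14, 3, 8, 10, 6, 13]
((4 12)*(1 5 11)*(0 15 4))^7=((0 15 4 12)(1 5 11))^7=(0 12 4 15)(1 5 11)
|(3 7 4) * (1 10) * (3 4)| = 2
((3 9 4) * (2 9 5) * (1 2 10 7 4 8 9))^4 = ((1 2)(3 5 10 7 4)(8 9))^4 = (3 4 7 10 5)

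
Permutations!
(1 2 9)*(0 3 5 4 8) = [3, 2, 9, 5, 8, 4, 6, 7, 0, 1] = (0 3 5 4 8)(1 2 9)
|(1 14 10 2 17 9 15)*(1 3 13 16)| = 10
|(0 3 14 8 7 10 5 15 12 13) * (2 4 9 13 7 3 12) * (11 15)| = |(0 12 7 10 5 11 15 2 4 9 13)(3 14 8)| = 33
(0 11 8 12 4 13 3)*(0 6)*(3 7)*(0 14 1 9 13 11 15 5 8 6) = [15, 9, 2, 0, 11, 8, 14, 3, 12, 13, 10, 6, 4, 7, 1, 5] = (0 15 5 8 12 4 11 6 14 1 9 13 7 3)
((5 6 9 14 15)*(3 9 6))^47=(3 14 5 9 15)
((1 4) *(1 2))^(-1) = ((1 4 2))^(-1) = (1 2 4)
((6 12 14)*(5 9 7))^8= (5 7 9)(6 14 12)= ((5 9 7)(6 12 14))^8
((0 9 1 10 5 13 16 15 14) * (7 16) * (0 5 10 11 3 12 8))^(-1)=(0 8 12 3 11 1 9)(5 14 15 16 7 13)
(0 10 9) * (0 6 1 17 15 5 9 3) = [10, 17, 2, 0, 4, 9, 1, 7, 8, 6, 3, 11, 12, 13, 14, 5, 16, 15] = (0 10 3)(1 17 15 5 9 6)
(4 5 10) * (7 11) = (4 5 10)(7 11) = [0, 1, 2, 3, 5, 10, 6, 11, 8, 9, 4, 7]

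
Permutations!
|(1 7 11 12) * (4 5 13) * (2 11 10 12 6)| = |(1 7 10 12)(2 11 6)(4 5 13)| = 12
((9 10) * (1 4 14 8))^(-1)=(1 8 14 4)(9 10)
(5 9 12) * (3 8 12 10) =(3 8 12 5 9 10) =[0, 1, 2, 8, 4, 9, 6, 7, 12, 10, 3, 11, 5]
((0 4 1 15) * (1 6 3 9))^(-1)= (0 15 1 9 3 6 4)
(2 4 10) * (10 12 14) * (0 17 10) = (0 17 10 2 4 12 14) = [17, 1, 4, 3, 12, 5, 6, 7, 8, 9, 2, 11, 14, 13, 0, 15, 16, 10]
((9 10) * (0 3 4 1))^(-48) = (10)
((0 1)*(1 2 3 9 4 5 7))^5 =((0 2 3 9 4 5 7 1))^5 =(0 5 3 1 4 2 7 9)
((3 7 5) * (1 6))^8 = ((1 6)(3 7 5))^8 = (3 5 7)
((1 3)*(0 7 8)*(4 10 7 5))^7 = (0 5 4 10 7 8)(1 3)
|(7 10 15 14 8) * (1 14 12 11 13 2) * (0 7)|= 11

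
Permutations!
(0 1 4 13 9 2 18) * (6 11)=[1, 4, 18, 3, 13, 5, 11, 7, 8, 2, 10, 6, 12, 9, 14, 15, 16, 17, 0]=(0 1 4 13 9 2 18)(6 11)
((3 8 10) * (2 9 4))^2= (2 4 9)(3 10 8)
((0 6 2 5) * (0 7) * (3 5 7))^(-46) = ((0 6 2 7)(3 5))^(-46) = (0 2)(6 7)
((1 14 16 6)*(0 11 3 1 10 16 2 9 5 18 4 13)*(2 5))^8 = (0 13 4 18 5 14 1 3 11)(6 16 10)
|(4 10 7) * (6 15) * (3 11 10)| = 10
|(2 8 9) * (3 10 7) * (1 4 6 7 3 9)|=|(1 4 6 7 9 2 8)(3 10)|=14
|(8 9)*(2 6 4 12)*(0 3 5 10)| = 4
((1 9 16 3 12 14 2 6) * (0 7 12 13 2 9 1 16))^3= (0 14 7 9 12)(2 3 6 13 16)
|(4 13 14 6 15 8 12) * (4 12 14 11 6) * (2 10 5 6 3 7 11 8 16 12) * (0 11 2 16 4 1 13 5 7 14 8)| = |(0 11 3 14 1 13)(2 10 7)(4 5 6 15)(12 16)| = 12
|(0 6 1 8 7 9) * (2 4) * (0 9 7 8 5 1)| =|(9)(0 6)(1 5)(2 4)| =2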